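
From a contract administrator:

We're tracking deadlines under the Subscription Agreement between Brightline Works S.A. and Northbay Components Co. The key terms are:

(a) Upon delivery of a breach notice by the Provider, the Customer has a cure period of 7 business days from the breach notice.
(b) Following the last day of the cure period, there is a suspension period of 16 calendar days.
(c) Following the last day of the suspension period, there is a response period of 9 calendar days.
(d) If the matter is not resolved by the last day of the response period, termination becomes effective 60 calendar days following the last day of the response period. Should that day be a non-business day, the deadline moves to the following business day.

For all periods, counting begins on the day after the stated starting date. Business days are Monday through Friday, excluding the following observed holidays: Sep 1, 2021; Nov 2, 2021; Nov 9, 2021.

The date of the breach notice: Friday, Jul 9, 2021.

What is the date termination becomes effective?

Oct 13, 2021

The last day of the cure period: counting 7 business days from Friday, Jul 9, 2021 (Jul 12, Jul 13, Jul 14, Jul 15, Jul 16, Jul 19, Jul 20, skipping weekends) reaches Tuesday, Jul 20, 2021.
The last day of the suspension period: 16 calendar days after Jul 20, 2021 is Aug 5, 2021.
Adding 9 calendar days to Aug 5, 2021 gives Aug 14, 2021, which is the last day of the response period.
Adding 60 calendar days to Aug 14, 2021 gives Oct 13, 2021, which is the date termination becomes effective. Oct 13, 2021 is a Wednesday and is not a listed holiday, so no roll-forward applies.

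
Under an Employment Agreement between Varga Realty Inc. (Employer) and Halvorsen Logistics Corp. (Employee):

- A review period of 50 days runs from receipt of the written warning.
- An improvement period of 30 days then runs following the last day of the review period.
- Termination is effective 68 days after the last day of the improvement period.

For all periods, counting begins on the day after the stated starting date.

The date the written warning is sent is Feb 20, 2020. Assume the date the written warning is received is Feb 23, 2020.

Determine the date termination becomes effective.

Jul 20, 2020

The last day of the review period: 50 calendar days after Feb 23, 2020 is Apr 13, 2020.
The last day of the improvement period: 30 calendar days after Apr 13, 2020 is May 13, 2020.
The date termination becomes effective: May 13, 2020 + 68 days = Jul 20, 2020.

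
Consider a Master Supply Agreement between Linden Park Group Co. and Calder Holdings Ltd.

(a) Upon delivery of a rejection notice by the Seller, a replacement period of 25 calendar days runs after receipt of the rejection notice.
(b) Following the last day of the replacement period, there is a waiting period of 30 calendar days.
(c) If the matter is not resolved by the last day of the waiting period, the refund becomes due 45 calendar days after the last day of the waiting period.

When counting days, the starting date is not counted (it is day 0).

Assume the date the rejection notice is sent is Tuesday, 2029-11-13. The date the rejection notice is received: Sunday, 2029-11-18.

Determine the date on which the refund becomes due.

The last day of the replacement period: 25 calendar days after 2029-11-18 is 2029-12-13.
The last day of the waiting period: 2029-12-13 + 30 days = 2030-01-12.
The date on which the refund becomes due: 45 calendar days after 2030-01-12 is 2030-02-26.

2030-02-26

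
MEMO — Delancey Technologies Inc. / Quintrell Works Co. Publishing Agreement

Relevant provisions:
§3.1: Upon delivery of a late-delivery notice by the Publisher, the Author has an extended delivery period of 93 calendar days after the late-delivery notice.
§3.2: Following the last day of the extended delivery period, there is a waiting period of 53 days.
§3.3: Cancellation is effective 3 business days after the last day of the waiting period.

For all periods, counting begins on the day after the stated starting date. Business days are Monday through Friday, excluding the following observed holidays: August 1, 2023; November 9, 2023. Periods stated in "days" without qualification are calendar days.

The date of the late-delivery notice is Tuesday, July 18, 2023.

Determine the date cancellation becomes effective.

December 14, 2023

The last day of the extended delivery period: 93 calendar days after July 18, 2023 is October 19, 2023.
The last day of the waiting period: October 19, 2023 + 53 days = December 11, 2023.
The date cancellation becomes effective: 3 business days after Monday, December 11, 2023, skipping weekends — Dec 12, Dec 13, Dec 14 — lands on Thursday, December 14, 2023.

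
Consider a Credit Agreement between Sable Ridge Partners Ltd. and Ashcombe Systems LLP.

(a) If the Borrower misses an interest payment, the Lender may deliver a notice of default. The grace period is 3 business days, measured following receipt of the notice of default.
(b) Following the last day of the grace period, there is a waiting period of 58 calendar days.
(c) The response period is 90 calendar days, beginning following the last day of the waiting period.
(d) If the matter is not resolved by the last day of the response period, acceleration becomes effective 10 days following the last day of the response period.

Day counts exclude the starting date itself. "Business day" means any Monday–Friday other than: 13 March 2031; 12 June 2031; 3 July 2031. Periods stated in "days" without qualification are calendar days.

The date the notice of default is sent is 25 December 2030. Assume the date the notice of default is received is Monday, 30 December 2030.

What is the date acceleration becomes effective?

9 June 2031

The last day of the grace period: counting 3 business days from Monday, 30 December 2030 (Dec 31, Jan 1, Jan 2, skipping weekends) reaches Thursday, 2 January 2031.
Adding 58 calendar days to 2 January 2031 gives 1 March 2031, which is the last day of the waiting period.
Adding 90 calendar days to 1 March 2031 gives 30 May 2031, which is the last day of the response period.
The date acceleration becomes effective: 30 May 2031 + 10 days = 9 June 2031.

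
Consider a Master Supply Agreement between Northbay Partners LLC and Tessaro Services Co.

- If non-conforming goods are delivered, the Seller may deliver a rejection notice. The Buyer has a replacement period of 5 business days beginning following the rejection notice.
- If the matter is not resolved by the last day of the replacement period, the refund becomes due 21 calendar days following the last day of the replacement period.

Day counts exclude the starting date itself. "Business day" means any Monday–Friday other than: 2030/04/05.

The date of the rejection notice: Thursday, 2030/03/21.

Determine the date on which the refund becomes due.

2030/04/18

The last day of the replacement period: 5 business days after Thursday, 2030/03/21, skipping weekends — Mar 22, Mar 25, Mar 26, Mar 27, Mar 28 — lands on Thursday, 2030/03/28.
Adding 21 calendar days to 2030/03/28 gives 2030/04/18, which is the date on which the refund becomes due.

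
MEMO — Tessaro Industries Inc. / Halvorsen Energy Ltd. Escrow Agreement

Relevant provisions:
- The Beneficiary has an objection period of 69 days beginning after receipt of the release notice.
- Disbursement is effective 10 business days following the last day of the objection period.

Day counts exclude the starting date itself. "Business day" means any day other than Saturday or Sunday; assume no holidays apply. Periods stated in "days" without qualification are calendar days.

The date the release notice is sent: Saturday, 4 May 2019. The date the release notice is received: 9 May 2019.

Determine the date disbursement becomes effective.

The last day of the objection period: 9 May 2019 + 69 days = 17 July 2019.
The date disbursement becomes effective: 10 business days after Wednesday, 17 July 2019, skipping weekends — Jul 18, Jul 19, Jul 22, Jul 23, Jul 24, Jul 25, Jul 26, Jul 29, Jul 30, Jul 31 — lands on Wednesday, 31 July 2019.

31 July 2019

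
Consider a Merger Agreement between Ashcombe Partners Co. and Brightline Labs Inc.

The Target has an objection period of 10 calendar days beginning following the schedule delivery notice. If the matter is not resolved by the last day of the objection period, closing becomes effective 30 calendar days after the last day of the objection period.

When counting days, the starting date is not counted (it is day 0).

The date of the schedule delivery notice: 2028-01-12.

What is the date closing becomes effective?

2028-02-21

Adding 10 calendar days to 2028-01-12 gives 2028-01-22, which is the last day of the objection period.
Adding 30 calendar days to 2028-01-22 gives 2028-02-21, which is the date closing becomes effective.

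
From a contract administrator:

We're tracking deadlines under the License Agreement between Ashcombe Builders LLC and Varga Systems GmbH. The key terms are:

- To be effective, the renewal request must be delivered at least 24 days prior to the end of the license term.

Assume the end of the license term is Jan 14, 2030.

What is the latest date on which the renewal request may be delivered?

Jan 14, 2030 minus 24 days is Dec 21, 2029.

Dec 21, 2029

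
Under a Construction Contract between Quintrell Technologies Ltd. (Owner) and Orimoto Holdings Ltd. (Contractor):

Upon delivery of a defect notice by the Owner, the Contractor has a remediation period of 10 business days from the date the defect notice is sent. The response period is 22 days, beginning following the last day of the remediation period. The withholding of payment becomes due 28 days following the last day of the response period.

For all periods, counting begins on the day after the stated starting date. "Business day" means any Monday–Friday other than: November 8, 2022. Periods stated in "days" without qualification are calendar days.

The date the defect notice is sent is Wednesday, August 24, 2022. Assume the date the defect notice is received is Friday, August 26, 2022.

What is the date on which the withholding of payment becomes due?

October 27, 2022

From Wednesday, August 24, 2022, 10 business days (Aug 25, Aug 26, Aug 29, Aug 30, Aug 31, Sep 1, Sep 2, Sep 5, Sep 6, Sep 7, skipping weekends) brings us to Wednesday, September 7, 2022, which is the last day of the remediation period.
The last day of the response period: September 7, 2022 + 22 days = September 29, 2022.
Adding 28 calendar days to September 29, 2022 gives October 27, 2022, which is the date on which the withholding of payment becomes due.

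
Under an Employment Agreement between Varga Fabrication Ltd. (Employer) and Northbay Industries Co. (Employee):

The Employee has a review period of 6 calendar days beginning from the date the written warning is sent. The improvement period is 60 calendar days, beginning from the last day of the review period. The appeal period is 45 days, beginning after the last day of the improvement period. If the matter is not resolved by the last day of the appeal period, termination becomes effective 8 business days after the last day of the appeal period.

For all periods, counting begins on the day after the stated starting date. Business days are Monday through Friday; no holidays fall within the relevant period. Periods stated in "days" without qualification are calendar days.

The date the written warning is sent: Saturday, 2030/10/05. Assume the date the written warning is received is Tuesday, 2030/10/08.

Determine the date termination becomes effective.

The last day of the review period: 6 calendar days after 2030/10/05 is 2030/10/11.
The last day of the improvement period: 60 calendar days after 2030/10/11 is 2030/12/10.
The last day of the appeal period: 2030/12/10 + 45 days = 2031/01/24.
From Friday, 2031/01/24, 8 business days (Jan 27, Jan 28, Jan 29, Jan 30, Jan 31, Feb 3, Feb 4, Feb 5, skipping weekends) brings us to Wednesday, 2031/02/05, which is the date termination becomes effective.

2031/02/05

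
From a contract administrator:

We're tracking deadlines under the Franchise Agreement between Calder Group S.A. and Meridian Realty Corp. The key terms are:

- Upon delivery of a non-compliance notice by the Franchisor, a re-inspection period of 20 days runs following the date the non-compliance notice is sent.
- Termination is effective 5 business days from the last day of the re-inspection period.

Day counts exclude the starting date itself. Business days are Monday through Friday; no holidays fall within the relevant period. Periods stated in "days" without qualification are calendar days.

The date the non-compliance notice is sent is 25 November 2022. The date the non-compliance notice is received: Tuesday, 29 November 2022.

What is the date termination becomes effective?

The last day of the re-inspection period: 20 calendar days after 25 November 2022 is 15 December 2022.
The date termination becomes effective: 5 business days after Thursday, 15 December 2022, skipping weekends — Dec 16, Dec 19, Dec 20, Dec 21, Dec 22 — lands on Thursday, 22 December 2022.

22 December 2022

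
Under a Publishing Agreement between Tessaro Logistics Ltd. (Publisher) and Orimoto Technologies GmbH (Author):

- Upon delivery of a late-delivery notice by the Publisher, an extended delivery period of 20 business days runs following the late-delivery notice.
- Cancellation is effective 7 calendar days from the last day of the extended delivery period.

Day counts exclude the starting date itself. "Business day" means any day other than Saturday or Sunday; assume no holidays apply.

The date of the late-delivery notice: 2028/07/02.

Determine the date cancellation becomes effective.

2028/08/04

The last day of the extended delivery period: counting 20 business days from Sunday, 2028/07/02 (Jul 3, Jul 4, Jul 5, Jul 6, …, Jul 26, Jul 27, Jul 28, skipping weekends) reaches Friday, 2028/07/28.
The date cancellation becomes effective: 7 calendar days after 2028/07/28 is 2028/08/04.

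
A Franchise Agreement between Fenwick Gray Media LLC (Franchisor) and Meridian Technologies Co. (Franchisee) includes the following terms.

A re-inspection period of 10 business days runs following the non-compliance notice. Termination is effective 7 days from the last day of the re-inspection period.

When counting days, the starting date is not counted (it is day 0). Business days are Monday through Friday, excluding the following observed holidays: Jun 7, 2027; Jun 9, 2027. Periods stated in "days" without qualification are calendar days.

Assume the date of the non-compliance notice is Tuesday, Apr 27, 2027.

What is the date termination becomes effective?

The last day of the re-inspection period: counting 10 business days from Tuesday, Apr 27, 2027 (Apr 28, Apr 29, Apr 30, May 3, May 4, May 5, May 6, May 7, May 10, May 11, skipping weekends) reaches Tuesday, May 11, 2027.
The date termination becomes effective: 7 calendar days after May 11, 2027 is May 18, 2027.

May 18, 2027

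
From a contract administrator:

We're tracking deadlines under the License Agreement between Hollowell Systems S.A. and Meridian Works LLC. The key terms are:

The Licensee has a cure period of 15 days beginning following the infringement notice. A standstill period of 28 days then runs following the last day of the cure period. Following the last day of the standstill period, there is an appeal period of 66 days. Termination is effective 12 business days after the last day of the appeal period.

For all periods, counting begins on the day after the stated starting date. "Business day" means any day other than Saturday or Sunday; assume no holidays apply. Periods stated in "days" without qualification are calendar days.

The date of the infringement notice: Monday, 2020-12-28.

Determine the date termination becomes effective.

2021-05-04

Adding 15 calendar days to 2020-12-28 gives 2021-01-12, which is the last day of the cure period.
The last day of the standstill period: 2021-01-12 + 28 days = 2021-02-09.
The last day of the appeal period: 2021-02-09 + 66 days = 2021-04-16.
From Friday, 2021-04-16, 12 business days (Apr 19, Apr 20, Apr 21, Apr 22, …, Apr 30, May 3, May 4, skipping weekends) brings us to Tuesday, 2021-05-04, which is the date termination becomes effective.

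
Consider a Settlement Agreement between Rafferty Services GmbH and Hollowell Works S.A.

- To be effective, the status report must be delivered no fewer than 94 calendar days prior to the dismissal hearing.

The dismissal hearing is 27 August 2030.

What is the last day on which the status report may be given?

25 May 2030

Counting back 94 calendar days from 27 August 2030 gives 25 May 2030.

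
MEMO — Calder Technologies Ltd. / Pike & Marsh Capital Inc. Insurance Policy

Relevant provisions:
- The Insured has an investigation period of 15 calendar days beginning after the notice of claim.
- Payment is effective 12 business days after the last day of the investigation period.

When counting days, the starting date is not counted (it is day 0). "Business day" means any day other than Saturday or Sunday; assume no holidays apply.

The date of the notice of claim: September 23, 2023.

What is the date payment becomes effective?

October 24, 2023

The last day of the investigation period: September 23, 2023 + 15 days = October 8, 2023.
The date payment becomes effective: counting 12 business days from Sunday, October 8, 2023 (Oct 9, Oct 10, Oct 11, Oct 12, …, Oct 20, Oct 23, Oct 24, skipping weekends) reaches Tuesday, October 24, 2023.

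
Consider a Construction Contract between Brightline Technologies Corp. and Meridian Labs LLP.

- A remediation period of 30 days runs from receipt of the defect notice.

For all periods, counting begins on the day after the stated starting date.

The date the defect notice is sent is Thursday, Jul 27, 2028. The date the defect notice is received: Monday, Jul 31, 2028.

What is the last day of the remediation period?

The last day of the remediation period: Jul 31, 2028 + 30 days = Aug 30, 2028.

Aug 30, 2028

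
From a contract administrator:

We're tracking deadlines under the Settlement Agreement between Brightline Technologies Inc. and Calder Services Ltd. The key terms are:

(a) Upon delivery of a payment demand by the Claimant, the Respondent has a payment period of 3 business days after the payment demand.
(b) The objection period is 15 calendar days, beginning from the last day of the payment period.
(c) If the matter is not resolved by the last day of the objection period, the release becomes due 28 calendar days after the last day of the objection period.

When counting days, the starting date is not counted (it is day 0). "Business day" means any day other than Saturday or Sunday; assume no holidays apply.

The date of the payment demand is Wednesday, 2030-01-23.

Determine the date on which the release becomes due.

2030-03-12

The last day of the payment period: 3 business days after Wednesday, 2030-01-23, skipping weekends — Jan 24, Jan 25, Jan 28 — lands on Monday, 2030-01-28.
The last day of the objection period: 2030-01-28 + 15 days = 2030-02-12.
The date on which the release becomes due: 28 calendar days after 2030-02-12 is 2030-03-12.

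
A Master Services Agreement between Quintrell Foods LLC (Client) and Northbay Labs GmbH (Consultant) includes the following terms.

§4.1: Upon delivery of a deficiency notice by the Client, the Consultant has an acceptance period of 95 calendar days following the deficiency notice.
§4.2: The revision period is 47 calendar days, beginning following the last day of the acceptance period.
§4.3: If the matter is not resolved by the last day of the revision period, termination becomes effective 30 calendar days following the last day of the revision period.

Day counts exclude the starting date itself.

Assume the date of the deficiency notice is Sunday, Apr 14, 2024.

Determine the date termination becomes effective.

Oct 3, 2024

Adding 95 calendar days to Apr 14, 2024 gives Jul 18, 2024, which is the last day of the acceptance period.
Adding 47 calendar days to Jul 18, 2024 gives Sep 3, 2024, which is the last day of the revision period.
Adding 30 calendar days to Sep 3, 2024 gives Oct 3, 2024, which is the date termination becomes effective.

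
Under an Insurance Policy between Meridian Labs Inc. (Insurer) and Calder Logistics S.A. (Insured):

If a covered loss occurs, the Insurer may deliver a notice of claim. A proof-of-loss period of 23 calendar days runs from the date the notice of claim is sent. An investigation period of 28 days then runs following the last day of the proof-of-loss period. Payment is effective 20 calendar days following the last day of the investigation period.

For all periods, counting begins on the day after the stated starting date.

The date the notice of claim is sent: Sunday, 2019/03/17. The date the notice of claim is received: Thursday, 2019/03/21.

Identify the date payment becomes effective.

2019/05/27

The last day of the proof-of-loss period: 23 calendar days after 2019/03/17 is 2019/04/09.
Adding 28 calendar days to 2019/04/09 gives 2019/05/07, which is the last day of the investigation period.
The date payment becomes effective: 20 calendar days after 2019/05/07 is 2019/05/27.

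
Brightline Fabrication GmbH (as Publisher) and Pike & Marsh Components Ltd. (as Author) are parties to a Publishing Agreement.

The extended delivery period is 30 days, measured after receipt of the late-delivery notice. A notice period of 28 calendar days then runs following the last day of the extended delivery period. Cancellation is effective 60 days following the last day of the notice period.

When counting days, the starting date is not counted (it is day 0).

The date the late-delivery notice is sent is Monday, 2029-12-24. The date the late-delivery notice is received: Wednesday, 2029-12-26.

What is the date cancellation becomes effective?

2030-04-23

Adding 30 calendar days to 2029-12-26 gives 2030-01-25, which is the last day of the extended delivery period.
Adding 28 calendar days to 2030-01-25 gives 2030-02-22, which is the last day of the notice period.
The date cancellation becomes effective: 2030-02-22 + 60 days = 2030-04-23.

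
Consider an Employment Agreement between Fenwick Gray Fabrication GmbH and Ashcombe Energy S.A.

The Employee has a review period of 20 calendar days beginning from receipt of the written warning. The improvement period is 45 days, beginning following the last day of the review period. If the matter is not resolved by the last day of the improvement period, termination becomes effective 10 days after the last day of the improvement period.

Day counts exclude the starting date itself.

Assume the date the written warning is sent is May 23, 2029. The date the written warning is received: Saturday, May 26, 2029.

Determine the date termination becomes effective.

August 9, 2029

Adding 20 calendar days to May 26, 2029 gives June 15, 2029, which is the last day of the review period.
The last day of the improvement period: June 15, 2029 + 45 days = July 30, 2029.
Adding 10 calendar days to July 30, 2029 gives August 9, 2029, which is the date termination becomes effective.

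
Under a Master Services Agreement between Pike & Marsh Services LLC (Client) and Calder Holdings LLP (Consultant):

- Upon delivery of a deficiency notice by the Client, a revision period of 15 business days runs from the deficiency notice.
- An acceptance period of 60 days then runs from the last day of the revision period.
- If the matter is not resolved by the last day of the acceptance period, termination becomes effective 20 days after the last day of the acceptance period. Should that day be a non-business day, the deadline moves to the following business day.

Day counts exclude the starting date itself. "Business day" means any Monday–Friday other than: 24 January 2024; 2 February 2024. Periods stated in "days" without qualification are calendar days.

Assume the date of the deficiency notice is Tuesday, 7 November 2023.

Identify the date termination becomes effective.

The last day of the revision period: 15 business days after Tuesday, 7 November 2023, skipping weekends — Nov 8, Nov 9, Nov 10, Nov 13, …, Nov 24, Nov 27, Nov 28 — lands on Tuesday, 28 November 2023.
The last day of the acceptance period: 28 November 2023 + 60 days = 27 January 2024.
The date termination becomes effective: 20 calendar days after 27 January 2024 is 16 February 2024. 16 February 2024 is a Friday and is not a listed holiday, so no roll-forward applies.

16 February 2024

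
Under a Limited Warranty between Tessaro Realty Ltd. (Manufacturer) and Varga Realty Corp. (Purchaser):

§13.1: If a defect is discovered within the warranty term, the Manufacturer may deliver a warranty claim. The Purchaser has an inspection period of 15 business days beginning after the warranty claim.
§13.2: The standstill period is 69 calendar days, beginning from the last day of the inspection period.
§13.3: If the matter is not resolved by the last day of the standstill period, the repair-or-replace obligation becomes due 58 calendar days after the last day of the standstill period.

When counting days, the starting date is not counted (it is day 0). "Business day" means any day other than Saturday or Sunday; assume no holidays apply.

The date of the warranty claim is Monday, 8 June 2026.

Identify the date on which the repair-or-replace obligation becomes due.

The last day of the inspection period: 15 business days after Monday, 8 June 2026, skipping weekends — Jun 9, Jun 10, Jun 11, Jun 12, …, Jun 25, Jun 26, Jun 29 — lands on Monday, 29 June 2026.
The last day of the standstill period: 29 June 2026 + 69 days = 6 September 2026.
The date on which the repair-or-replace obligation becomes due: 6 September 2026 + 58 days = 3 November 2026.

3 November 2026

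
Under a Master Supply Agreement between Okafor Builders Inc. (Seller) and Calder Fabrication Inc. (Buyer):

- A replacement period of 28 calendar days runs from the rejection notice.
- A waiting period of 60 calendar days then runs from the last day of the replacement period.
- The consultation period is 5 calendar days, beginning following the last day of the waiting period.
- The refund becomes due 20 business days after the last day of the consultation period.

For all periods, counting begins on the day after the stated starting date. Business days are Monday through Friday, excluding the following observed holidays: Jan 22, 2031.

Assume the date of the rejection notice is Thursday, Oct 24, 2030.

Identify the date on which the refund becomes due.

Feb 21, 2031

The last day of the replacement period: 28 calendar days after Oct 24, 2030 is Nov 21, 2030.
The last day of the waiting period: Nov 21, 2030 + 60 days = Jan 20, 2031.
The last day of the consultation period: Jan 20, 2031 + 5 days = Jan 25, 2031.
The date on which the refund becomes due: counting 20 business days from Saturday, Jan 25, 2031 (Jan 27, Jan 28, Jan 29, Jan 30, …, Feb 19, Feb 20, Feb 21, skipping weekends) reaches Friday, Feb 21, 2031.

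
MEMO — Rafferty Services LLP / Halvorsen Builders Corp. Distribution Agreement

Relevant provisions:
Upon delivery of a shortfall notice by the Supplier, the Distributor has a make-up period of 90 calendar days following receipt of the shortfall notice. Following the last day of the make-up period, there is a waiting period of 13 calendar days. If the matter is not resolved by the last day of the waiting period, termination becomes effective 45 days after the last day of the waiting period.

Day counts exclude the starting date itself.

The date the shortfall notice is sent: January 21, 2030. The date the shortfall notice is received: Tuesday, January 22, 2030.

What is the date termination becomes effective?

Adding 90 calendar days to January 22, 2030 gives April 22, 2030, which is the last day of the make-up period.
Adding 13 calendar days to April 22, 2030 gives May 5, 2030, which is the last day of the waiting period.
The date termination becomes effective: May 5, 2030 + 45 days = June 19, 2030.

June 19, 2030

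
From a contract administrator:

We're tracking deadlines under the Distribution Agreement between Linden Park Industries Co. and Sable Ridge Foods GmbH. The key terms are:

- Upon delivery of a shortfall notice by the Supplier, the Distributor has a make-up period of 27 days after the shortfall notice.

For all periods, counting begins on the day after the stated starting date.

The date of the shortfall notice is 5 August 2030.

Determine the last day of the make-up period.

1 September 2030

The last day of the make-up period: 5 August 2030 + 27 days = 1 September 2030.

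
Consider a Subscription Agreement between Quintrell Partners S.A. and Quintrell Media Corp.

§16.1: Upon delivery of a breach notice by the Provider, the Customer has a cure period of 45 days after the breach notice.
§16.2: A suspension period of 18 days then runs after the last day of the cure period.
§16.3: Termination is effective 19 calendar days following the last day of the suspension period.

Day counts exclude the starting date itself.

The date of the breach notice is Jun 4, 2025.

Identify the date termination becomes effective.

The last day of the cure period: Jun 4, 2025 + 45 days = Jul 19, 2025.
The last day of the suspension period: Jul 19, 2025 + 18 days = Aug 6, 2025.
Adding 19 calendar days to Aug 6, 2025 gives Aug 25, 2025, which is the date termination becomes effective.

Aug 25, 2025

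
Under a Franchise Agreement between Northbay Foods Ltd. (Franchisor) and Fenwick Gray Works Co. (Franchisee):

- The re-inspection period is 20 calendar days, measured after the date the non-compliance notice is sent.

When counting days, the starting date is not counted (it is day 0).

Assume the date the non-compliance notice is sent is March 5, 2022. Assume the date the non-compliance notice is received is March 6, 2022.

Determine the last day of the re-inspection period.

Adding 20 calendar days to March 5, 2022 gives March 25, 2022, which is the last day of the re-inspection period.

March 25, 2022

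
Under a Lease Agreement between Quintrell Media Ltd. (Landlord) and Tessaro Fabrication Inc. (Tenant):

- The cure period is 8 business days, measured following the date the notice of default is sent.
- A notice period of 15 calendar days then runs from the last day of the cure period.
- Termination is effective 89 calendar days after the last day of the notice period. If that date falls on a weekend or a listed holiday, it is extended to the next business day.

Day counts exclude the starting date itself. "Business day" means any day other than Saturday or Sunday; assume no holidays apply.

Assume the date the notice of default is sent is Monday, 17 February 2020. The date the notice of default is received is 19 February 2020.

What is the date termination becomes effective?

The last day of the cure period: 8 business days after Monday, 17 February 2020, skipping weekends — Feb 18, Feb 19, Feb 20, Feb 21, Feb 24, Feb 25, Feb 26, Feb 27 — lands on Thursday, 27 February 2020.
The last day of the notice period: 27 February 2020 + 15 days = 13 March 2020.
The date termination becomes effective: 13 March 2020 + 89 days = 10 June 2020. 10 June 2020 is a Wednesday, so no roll-forward applies.

10 June 2020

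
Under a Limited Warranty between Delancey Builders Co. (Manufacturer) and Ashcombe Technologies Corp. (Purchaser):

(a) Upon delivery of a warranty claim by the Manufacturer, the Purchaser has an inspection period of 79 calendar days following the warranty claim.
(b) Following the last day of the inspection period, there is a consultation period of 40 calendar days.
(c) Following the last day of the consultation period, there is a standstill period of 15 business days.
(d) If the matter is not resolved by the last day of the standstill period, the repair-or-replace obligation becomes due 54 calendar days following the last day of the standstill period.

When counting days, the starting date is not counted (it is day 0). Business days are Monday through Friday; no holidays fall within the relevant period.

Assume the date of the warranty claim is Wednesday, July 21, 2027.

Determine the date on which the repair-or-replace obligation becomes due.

The last day of the inspection period: 79 calendar days after July 21, 2027 is October 8, 2027.
The last day of the consultation period: 40 calendar days after October 8, 2027 is November 17, 2027.
The last day of the standstill period: counting 15 business days from Wednesday, November 17, 2027 (Nov 18, Nov 19, Nov 22, Nov 23, …, Dec 6, Dec 7, Dec 8, skipping weekends) reaches Wednesday, December 8, 2027.
The date on which the repair-or-replace obligation becomes due: December 8, 2027 + 54 days = January 31, 2028.

January 31, 2028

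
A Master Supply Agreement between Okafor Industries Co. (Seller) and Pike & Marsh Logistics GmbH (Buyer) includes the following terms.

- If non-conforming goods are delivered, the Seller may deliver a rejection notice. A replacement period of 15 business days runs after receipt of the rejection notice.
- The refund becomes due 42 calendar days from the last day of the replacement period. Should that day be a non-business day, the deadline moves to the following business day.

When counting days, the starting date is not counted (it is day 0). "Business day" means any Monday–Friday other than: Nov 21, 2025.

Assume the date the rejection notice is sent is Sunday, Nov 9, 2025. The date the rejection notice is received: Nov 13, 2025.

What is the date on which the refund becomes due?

Jan 16, 2026

From Thursday, Nov 13, 2025, 15 business days (Nov 14, Nov 17, Nov 18, Nov 19, …, Dec 3, Dec 4, Dec 5, skipping weekends and the listed holiday on Nov 21) brings us to Friday, Dec 5, 2025, which is the last day of the replacement period.
Adding 42 calendar days to Dec 5, 2025 gives Jan 16, 2026, which is the date on which the refund becomes due. Jan 16, 2026 is a Friday and is not a listed holiday, so no roll-forward applies.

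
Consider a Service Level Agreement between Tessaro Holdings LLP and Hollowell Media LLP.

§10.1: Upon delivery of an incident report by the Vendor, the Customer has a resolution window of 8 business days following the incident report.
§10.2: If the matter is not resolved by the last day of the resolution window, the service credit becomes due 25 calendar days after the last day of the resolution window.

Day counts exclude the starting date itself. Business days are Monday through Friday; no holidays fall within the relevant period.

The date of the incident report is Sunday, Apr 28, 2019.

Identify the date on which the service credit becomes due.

Jun 2, 2019

From Sunday, Apr 28, 2019, 8 business days (Apr 29, Apr 30, May 1, May 2, May 3, May 6, May 7, May 8, skipping weekends) brings us to Wednesday, May 8, 2019, which is the last day of the resolution window.
The date on which the service credit becomes due: May 8, 2019 + 25 days = Jun 2, 2019.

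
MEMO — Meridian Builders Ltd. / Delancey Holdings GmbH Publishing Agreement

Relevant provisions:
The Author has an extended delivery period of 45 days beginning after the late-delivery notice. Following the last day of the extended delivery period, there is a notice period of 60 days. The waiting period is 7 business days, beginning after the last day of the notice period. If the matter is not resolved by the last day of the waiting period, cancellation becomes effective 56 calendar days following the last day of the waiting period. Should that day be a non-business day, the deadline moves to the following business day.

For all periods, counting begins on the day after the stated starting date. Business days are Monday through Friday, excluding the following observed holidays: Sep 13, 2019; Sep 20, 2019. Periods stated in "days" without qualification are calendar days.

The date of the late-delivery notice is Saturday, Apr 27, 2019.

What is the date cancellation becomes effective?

Adding 45 calendar days to Apr 27, 2019 gives Jun 11, 2019, which is the last day of the extended delivery period.
The last day of the notice period: Jun 11, 2019 + 60 days = Aug 10, 2019.
From Saturday, Aug 10, 2019, 7 business days (Aug 12, Aug 13, Aug 14, Aug 15, Aug 16, Aug 19, Aug 20, skipping weekends) brings us to Tuesday, Aug 20, 2019, which is the last day of the waiting period.
The date cancellation becomes effective: Aug 20, 2019 + 56 days = Oct 15, 2019. Oct 15, 2019 is a Tuesday and is not a listed holiday, so no roll-forward applies.

Oct 15, 2019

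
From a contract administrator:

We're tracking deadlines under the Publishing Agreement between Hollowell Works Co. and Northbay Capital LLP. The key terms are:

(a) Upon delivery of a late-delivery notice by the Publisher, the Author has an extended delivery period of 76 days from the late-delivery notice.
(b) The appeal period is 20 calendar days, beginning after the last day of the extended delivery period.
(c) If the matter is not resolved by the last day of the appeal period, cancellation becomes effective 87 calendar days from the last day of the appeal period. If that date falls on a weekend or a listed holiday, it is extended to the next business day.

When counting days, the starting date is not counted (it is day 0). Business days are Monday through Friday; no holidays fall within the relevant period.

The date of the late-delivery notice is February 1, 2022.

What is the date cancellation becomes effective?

Adding 76 calendar days to February 1, 2022 gives April 18, 2022, which is the last day of the extended delivery period.
The last day of the appeal period: April 18, 2022 + 20 days = May 8, 2022.
Adding 87 calendar days to May 8, 2022 gives August 3, 2022, which is the date cancellation becomes effective. August 3, 2022 is a Wednesday, so no roll-forward applies.

August 3, 2022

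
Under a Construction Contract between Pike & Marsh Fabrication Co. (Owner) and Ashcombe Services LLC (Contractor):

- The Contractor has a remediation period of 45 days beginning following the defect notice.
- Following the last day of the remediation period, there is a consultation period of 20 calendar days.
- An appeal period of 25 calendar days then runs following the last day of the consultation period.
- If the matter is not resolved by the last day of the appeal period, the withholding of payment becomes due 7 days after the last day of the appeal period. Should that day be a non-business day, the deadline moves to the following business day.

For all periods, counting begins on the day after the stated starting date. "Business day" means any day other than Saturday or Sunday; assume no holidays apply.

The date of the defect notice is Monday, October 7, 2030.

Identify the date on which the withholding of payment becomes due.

January 13, 2031

The last day of the remediation period: October 7, 2030 + 45 days = November 21, 2030.
Adding 20 calendar days to November 21, 2030 gives December 11, 2030, which is the last day of the consultation period.
The last day of the appeal period: December 11, 2030 + 25 days = January 5, 2031.
The date on which the withholding of payment becomes due: January 5, 2031 + 7 days = January 12, 2031. That falls on a Sunday, so it rolls to the next business day, Monday, January 13, 2031.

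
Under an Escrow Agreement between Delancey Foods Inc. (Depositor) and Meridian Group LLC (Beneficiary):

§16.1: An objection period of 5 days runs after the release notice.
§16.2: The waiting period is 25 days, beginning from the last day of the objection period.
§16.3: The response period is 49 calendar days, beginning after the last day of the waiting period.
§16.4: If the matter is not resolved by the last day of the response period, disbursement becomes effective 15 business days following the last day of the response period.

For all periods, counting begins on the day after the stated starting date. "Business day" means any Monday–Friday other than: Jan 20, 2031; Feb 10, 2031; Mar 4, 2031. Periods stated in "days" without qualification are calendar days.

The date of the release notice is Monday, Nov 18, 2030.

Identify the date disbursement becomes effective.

Adding 5 calendar days to Nov 18, 2030 gives Nov 23, 2030, which is the last day of the objection period.
The last day of the waiting period: Nov 23, 2030 + 25 days = Dec 18, 2030.
The last day of the response period: Dec 18, 2030 + 49 days = Feb 5, 2031.
From Wednesday, Feb 5, 2031, 15 business days (Feb 6, Feb 7, Feb 11, Feb 12, …, Feb 25, Feb 26, Feb 27, skipping weekends and the listed holiday on Feb 10) brings us to Thursday, Feb 27, 2031, which is the date disbursement becomes effective.

Feb 27, 2031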